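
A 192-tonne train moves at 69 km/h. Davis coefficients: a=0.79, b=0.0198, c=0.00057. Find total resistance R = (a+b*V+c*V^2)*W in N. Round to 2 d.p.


b*V = 0.0198 * 69 = 1.3662
c*V^2 = 0.00057 * 4761 = 2.71377
R_per_t = 0.79 + 1.3662 + 2.71377 = 4.86997 N/t
R_total = 4.86997 * 192 = 935.03 N

935.03


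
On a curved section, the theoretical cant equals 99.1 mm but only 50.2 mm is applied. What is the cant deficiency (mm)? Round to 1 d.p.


Cant deficiency = equilibrium cant - actual cant
CD = 99.1 - 50.2
CD = 48.9 mm

48.9


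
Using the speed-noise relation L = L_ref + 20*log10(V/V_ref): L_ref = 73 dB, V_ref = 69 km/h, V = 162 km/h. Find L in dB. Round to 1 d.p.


V/V_ref = 162 / 69 = 2.347826
log10(2.347826) = 0.370666
20 * 0.370666 = 7.4133
L = 73 + 7.4133 = 80.4 dB

80.4


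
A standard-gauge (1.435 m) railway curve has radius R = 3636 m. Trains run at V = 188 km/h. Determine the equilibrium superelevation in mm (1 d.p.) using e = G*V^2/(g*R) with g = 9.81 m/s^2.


Convert speed: V = 188 / 3.6 = 52.2222 m/s
Apply formula: e = 1.435 * 52.2222^2 / (9.81 * 3636)
e = 1.435 * 2727.1605 / 35669.16
e = 0.109716 m = 109.7 mm

109.7


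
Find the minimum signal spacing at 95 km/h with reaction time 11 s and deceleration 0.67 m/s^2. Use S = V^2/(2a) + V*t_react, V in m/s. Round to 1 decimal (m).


V = 95 / 3.6 = 26.3889 m/s
Braking distance = 26.3889^2 / (2*0.67) = 519.6817 m
Sighting distance = 26.3889 * 11 = 290.2778 m
S = 519.6817 + 290.2778 = 810.0 m

810.0


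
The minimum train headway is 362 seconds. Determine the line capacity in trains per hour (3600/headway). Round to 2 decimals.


Capacity = 3600 / headway
Capacity = 3600 / 362
Capacity = 9.94 trains/hour

9.94


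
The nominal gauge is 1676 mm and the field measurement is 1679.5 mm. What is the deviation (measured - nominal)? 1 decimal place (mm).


Deviation = measured - nominal
Deviation = 1679.5 - 1676
Deviation = 3.5 mm

3.5


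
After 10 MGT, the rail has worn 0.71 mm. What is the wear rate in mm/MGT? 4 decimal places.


Wear rate = total wear / cumulative tonnage
Rate = 0.71 / 10
Rate = 0.0710 mm/MGT

0.0710


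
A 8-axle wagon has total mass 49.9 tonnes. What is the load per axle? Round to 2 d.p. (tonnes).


Load per axle = total weight / number of axles
Load = 49.9 / 8
Load = 6.24 tonnes

6.24


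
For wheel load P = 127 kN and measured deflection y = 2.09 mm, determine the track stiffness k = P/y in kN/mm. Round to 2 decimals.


Track stiffness k = P / y
k = 127 / 2.09
k = 60.77 kN/mm

60.77


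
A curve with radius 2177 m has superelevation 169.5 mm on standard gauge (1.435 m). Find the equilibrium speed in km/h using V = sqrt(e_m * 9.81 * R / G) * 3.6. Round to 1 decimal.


Convert cant: e = 169.5 mm = 0.1695 m
V_ms = sqrt(0.1695 * 9.81 * 2177 / 1.435)
V_ms = sqrt(2522.581683) = 50.2253 m/s
V = 50.2253 * 3.6 = 180.8 km/h

180.8


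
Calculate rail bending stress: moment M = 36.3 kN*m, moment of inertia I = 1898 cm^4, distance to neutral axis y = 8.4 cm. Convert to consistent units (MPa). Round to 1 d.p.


Convert units:
M = 36.3 kN*m = 36300000 N*mm
y = 8.4 cm = 84 mm
I = 1898 cm^4 = 18980000 mm^4
sigma = 36300000 * 84 / 18980000
sigma = 160.7 MPa

160.7


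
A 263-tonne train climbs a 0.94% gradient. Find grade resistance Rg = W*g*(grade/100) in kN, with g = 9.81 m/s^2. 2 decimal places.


Rg = W * 9.81 * grade / 100
Rg = 263 * 9.81 * 0.94 / 100
Rg = 2580.03 * 0.0094
Rg = 24.25 kN

24.25


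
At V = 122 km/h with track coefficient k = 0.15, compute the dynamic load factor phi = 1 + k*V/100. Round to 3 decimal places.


phi = 1 + k * V / 100
phi = 1 + 0.15 * 122 / 100
phi = 1 + 0.183
phi = 1.183

1.183


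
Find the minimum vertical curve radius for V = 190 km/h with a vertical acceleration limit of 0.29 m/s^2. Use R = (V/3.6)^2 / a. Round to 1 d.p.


Convert speed: V = 190 / 3.6 = 52.7778 m/s
V^2 = 2785.4938 m^2/s^2
R_v = 2785.4938 / 0.29
R_v = 9605.2 m

9605.2


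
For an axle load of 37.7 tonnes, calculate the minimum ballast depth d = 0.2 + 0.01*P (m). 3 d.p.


d = 0.2 + 0.01 * 37.7
d = 0.2 + 0.377
d = 0.577 m

0.577


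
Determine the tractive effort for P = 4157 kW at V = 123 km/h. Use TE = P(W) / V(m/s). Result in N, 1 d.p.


Convert: P = 4157 kW = 4157000 W
V = 123 / 3.6 = 34.1667 m/s
TE = 4157000 / 34.1667
TE = 121668.3 N

121668.3


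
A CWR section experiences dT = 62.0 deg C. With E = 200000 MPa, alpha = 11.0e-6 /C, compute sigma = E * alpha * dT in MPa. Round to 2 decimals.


sigma = E * alpha * dT
sigma = 200000 * 11.0e-6 * 62.0
sigma = 2.2 * 62.0
sigma = 136.40 MPa

136.40


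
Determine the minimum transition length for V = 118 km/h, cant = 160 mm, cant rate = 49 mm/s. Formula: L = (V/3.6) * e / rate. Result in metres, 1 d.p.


Convert speed: V = 118 / 3.6 = 32.7778 m/s
L = 32.7778 * 160 / 49
L = 5244.4444 / 49
L = 107.0 m

107.0


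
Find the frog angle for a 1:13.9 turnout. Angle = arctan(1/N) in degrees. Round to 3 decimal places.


1/N = 1/13.9 = 0.071942
angle = arctan(0.071942) = 0.071819 rad
angle = 0.071819 * 180/pi = 4.115 degrees

4.115


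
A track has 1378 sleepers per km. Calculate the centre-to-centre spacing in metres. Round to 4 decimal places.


Spacing = 1000 m / number of sleepers
Spacing = 1000 / 1378
Spacing = 0.7257 m

0.7257


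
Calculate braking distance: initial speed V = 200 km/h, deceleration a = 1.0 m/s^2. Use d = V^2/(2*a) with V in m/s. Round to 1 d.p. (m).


Convert speed: V = 200 / 3.6 = 55.5556 m/s
V^2 = 3086.4198
d = 3086.4198 / (2 * 1.0)
d = 3086.4198 / 2.0
d = 1543.2 m

1543.2


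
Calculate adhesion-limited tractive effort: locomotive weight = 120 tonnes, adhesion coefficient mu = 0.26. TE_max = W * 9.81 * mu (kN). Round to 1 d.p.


TE_max = W * g * mu
TE_max = 120 * 9.81 * 0.26
TE_max = 1177.2 * 0.26
TE_max = 306.1 kN

306.1


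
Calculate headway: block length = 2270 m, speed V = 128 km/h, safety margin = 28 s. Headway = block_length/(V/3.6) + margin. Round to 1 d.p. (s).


V = 128 / 3.6 = 35.5556 m/s
Block traversal time = 2270 / 35.5556 = 63.8438 s
Headway = 63.8438 + 28
Headway = 91.8 s

91.8


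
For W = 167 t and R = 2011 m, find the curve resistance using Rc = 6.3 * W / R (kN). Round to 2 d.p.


Rc = 6.3 * W / R
Rc = 6.3 * 167 / 2011
Rc = 1052.1 / 2011
Rc = 0.52 kN

0.52


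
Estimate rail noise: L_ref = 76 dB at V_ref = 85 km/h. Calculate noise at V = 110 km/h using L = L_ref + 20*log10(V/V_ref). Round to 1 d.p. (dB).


V/V_ref = 110 / 85 = 1.294118
log10(1.294118) = 0.111974
20 * 0.111974 = 2.2395
L = 76 + 2.2395 = 78.2 dB

78.2


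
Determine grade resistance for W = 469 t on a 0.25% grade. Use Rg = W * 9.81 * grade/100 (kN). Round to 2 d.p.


Rg = W * 9.81 * grade / 100
Rg = 469 * 9.81 * 0.25 / 100
Rg = 4600.89 * 0.0025
Rg = 11.50 kN

11.50


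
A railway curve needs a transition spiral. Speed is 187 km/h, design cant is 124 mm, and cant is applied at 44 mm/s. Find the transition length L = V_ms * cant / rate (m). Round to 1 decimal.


Convert speed: V = 187 / 3.6 = 51.9444 m/s
L = 51.9444 * 124 / 44
L = 6441.1111 / 44
L = 146.4 m

146.4


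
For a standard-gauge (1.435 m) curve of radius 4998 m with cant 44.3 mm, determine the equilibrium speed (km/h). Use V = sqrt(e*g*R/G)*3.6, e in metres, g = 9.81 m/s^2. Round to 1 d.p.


Convert cant: e = 44.3 mm = 0.0443 m
V_ms = sqrt(0.0443 * 9.81 * 4998 / 1.435)
V_ms = sqrt(1513.62079) = 38.9053 m/s
V = 38.9053 * 3.6 = 140.1 km/h

140.1


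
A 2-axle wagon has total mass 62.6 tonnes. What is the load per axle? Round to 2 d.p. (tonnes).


Load per axle = total weight / number of axles
Load = 62.6 / 2
Load = 31.30 tonnes

31.30


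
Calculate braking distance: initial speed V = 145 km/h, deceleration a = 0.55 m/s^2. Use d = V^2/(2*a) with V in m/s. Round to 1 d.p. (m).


Convert speed: V = 145 / 3.6 = 40.2778 m/s
V^2 = 1622.2994
d = 1622.2994 / (2 * 0.55)
d = 1622.2994 / 1.1
d = 1474.8 m

1474.8


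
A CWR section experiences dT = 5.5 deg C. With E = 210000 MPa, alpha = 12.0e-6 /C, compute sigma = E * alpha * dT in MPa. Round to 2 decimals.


sigma = E * alpha * dT
sigma = 210000 * 12.0e-6 * 5.5
sigma = 2.52 * 5.5
sigma = 13.86 MPa

13.86


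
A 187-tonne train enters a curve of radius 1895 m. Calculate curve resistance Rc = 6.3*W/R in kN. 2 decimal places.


Rc = 6.3 * W / R
Rc = 6.3 * 187 / 1895
Rc = 1178.1 / 1895
Rc = 0.62 kN

0.62


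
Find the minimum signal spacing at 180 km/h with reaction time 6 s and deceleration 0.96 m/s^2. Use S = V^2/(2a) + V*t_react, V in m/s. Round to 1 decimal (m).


V = 180 / 3.6 = 50.0 m/s
Braking distance = 50.0^2 / (2*0.96) = 1302.0833 m
Sighting distance = 50.0 * 6 = 300.0 m
S = 1302.0833 + 300.0 = 1602.1 m

1602.1


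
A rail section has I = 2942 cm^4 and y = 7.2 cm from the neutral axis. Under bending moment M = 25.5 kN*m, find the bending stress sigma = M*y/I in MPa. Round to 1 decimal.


Convert units:
M = 25.5 kN*m = 25500000 N*mm
y = 7.2 cm = 72 mm
I = 2942 cm^4 = 29420000 mm^4
sigma = 25500000 * 72 / 29420000
sigma = 62.4 MPa

62.4


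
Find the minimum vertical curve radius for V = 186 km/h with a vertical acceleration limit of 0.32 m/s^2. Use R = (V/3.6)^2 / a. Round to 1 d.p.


Convert speed: V = 186 / 3.6 = 51.6667 m/s
V^2 = 2669.4444 m^2/s^2
R_v = 2669.4444 / 0.32
R_v = 8342.0 m

8342.0


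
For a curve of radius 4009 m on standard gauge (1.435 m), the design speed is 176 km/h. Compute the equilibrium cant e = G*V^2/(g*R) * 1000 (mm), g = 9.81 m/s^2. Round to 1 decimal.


Convert speed: V = 176 / 3.6 = 48.8889 m/s
Apply formula: e = 1.435 * 48.8889^2 / (9.81 * 4009)
e = 1.435 * 2390.1235 / 39328.29
e = 0.08721 m = 87.2 mm

87.2


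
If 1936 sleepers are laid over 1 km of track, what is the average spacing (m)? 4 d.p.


Spacing = 1000 m / number of sleepers
Spacing = 1000 / 1936
Spacing = 0.5165 m

0.5165


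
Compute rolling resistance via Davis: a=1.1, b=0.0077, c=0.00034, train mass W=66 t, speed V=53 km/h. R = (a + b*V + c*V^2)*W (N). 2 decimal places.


b*V = 0.0077 * 53 = 0.4081
c*V^2 = 0.00034 * 2809 = 0.95506
R_per_t = 1.1 + 0.4081 + 0.95506 = 2.46316 N/t
R_total = 2.46316 * 66 = 162.57 N

162.57


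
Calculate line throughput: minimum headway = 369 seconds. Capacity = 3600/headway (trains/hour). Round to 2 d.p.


Capacity = 3600 / headway
Capacity = 3600 / 369
Capacity = 9.76 trains/hour

9.76


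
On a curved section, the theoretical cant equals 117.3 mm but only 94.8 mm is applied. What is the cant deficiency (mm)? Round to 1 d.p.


Cant deficiency = equilibrium cant - actual cant
CD = 117.3 - 94.8
CD = 22.5 mm

22.5


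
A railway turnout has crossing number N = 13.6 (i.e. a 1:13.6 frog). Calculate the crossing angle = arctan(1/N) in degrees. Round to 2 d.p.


1/N = 1/13.6 = 0.073529
angle = arctan(0.073529) = 0.073397 rad
angle = 0.073397 * 180/pi = 4.21 degrees

4.21


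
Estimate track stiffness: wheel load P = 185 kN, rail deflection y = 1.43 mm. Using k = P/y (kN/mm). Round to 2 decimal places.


Track stiffness k = P / y
k = 185 / 1.43
k = 129.37 kN/mm

129.37


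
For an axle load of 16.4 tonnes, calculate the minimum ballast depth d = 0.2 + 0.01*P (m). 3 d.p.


d = 0.2 + 0.01 * 16.4
d = 0.2 + 0.164
d = 0.364 m

0.364


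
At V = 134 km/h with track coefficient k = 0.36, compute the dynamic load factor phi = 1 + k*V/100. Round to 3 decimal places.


phi = 1 + k * V / 100
phi = 1 + 0.36 * 134 / 100
phi = 1 + 0.4824
phi = 1.482

1.482


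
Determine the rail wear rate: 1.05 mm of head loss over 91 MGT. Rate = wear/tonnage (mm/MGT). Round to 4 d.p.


Wear rate = total wear / cumulative tonnage
Rate = 1.05 / 91
Rate = 0.0115 mm/MGT

0.0115


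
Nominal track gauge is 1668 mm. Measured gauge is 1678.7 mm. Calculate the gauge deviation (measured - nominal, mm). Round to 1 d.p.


Deviation = measured - nominal
Deviation = 1678.7 - 1668
Deviation = 10.7 mm

10.7


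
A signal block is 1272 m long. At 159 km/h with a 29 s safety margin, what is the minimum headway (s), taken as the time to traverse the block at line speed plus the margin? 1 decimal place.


V = 159 / 3.6 = 44.1667 m/s
Block traversal time = 1272 / 44.1667 = 28.8 s
Headway = 28.8 + 29
Headway = 57.8 s

57.8


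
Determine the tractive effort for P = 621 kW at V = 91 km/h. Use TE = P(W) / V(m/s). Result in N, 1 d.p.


Convert: P = 621 kW = 621000 W
V = 91 / 3.6 = 25.2778 m/s
TE = 621000 / 25.2778
TE = 24567.0 N

24567.0


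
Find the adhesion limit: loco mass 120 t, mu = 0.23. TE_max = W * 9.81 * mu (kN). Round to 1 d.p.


TE_max = W * g * mu
TE_max = 120 * 9.81 * 0.23
TE_max = 1177.2 * 0.23
TE_max = 270.8 kN

270.8


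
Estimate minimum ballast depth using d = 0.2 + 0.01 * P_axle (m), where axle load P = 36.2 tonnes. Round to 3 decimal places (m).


d = 0.2 + 0.01 * 36.2
d = 0.2 + 0.362
d = 0.562 m

0.562


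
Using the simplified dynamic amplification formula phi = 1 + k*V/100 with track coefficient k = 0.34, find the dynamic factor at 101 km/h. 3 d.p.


phi = 1 + k * V / 100
phi = 1 + 0.34 * 101 / 100
phi = 1 + 0.3434
phi = 1.343

1.343


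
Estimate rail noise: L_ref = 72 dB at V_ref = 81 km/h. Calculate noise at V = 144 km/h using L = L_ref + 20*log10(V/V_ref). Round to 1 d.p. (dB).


V/V_ref = 144 / 81 = 1.777778
log10(1.777778) = 0.249877
20 * 0.249877 = 4.9975
L = 72 + 4.9975 = 77.0 dB

77.0


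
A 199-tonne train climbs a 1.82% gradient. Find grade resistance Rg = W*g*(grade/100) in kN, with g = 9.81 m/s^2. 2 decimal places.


Rg = W * 9.81 * grade / 100
Rg = 199 * 9.81 * 1.82 / 100
Rg = 1952.19 * 0.0182
Rg = 35.53 kN

35.53


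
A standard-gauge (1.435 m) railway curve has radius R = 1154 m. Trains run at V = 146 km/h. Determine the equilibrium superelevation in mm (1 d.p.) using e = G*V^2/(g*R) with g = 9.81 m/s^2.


Convert speed: V = 146 / 3.6 = 40.5556 m/s
Apply formula: e = 1.435 * 40.5556^2 / (9.81 * 1154)
e = 1.435 * 1644.7531 / 11320.74
e = 0.208486 m = 208.5 mm

208.5


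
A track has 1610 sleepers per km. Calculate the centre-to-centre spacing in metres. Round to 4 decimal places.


Spacing = 1000 m / number of sleepers
Spacing = 1000 / 1610
Spacing = 0.6211 m

0.6211


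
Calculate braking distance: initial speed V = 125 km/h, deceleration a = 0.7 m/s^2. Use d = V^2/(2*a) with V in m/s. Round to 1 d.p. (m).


Convert speed: V = 125 / 3.6 = 34.7222 m/s
V^2 = 1205.6327
d = 1205.6327 / (2 * 0.7)
d = 1205.6327 / 1.4
d = 861.2 m

861.2


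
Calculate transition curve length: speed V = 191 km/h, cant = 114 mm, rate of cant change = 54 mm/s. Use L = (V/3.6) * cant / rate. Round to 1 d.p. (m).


Convert speed: V = 191 / 3.6 = 53.0556 m/s
L = 53.0556 * 114 / 54
L = 6048.3333 / 54
L = 112.0 m

112.0


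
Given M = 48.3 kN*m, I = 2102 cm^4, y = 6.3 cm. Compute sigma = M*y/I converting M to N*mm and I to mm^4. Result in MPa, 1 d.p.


Convert units:
M = 48.3 kN*m = 48300000 N*mm
y = 6.3 cm = 63 mm
I = 2102 cm^4 = 21020000 mm^4
sigma = 48300000 * 63 / 21020000
sigma = 144.8 MPa

144.8


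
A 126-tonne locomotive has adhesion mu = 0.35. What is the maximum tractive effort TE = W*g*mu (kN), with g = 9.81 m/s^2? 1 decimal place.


TE_max = W * g * mu
TE_max = 126 * 9.81 * 0.35
TE_max = 1236.06 * 0.35
TE_max = 432.6 kN

432.6


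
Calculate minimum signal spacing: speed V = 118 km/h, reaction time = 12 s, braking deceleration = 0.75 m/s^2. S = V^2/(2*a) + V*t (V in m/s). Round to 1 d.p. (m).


V = 118 / 3.6 = 32.7778 m/s
Braking distance = 32.7778^2 / (2*0.75) = 716.2551 m
Sighting distance = 32.7778 * 12 = 393.3333 m
S = 716.2551 + 393.3333 = 1109.6 m

1109.6


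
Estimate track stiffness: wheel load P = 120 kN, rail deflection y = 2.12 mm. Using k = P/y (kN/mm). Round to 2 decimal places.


Track stiffness k = P / y
k = 120 / 2.12
k = 56.60 kN/mm

56.60


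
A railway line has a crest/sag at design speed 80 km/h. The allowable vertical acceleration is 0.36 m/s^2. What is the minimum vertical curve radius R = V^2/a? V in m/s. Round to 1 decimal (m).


Convert speed: V = 80 / 3.6 = 22.2222 m/s
V^2 = 493.8272 m^2/s^2
R_v = 493.8272 / 0.36
R_v = 1371.7 m

1371.7


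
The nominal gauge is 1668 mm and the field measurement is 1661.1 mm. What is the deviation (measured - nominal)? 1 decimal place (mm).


Deviation = measured - nominal
Deviation = 1661.1 - 1668
Deviation = -6.9 mm

-6.9


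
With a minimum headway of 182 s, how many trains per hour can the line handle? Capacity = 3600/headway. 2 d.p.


Capacity = 3600 / headway
Capacity = 3600 / 182
Capacity = 19.78 trains/hour

19.78


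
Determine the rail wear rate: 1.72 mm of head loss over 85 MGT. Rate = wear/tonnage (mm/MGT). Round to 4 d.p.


Wear rate = total wear / cumulative tonnage
Rate = 1.72 / 85
Rate = 0.0202 mm/MGT

0.0202


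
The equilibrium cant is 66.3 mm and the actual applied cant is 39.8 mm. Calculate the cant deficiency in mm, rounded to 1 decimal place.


Cant deficiency = equilibrium cant - actual cant
CD = 66.3 - 39.8
CD = 26.5 mm

26.5


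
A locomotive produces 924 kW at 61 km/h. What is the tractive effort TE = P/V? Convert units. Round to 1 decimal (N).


Convert: P = 924 kW = 924000 W
V = 61 / 3.6 = 16.9444 m/s
TE = 924000 / 16.9444
TE = 54531.1 N

54531.1


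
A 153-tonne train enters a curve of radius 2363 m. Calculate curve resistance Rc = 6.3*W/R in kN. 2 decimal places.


Rc = 6.3 * W / R
Rc = 6.3 * 153 / 2363
Rc = 963.9 / 2363
Rc = 0.41 kN

0.41


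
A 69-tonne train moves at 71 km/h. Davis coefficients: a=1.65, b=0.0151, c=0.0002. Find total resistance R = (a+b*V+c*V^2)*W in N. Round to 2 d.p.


b*V = 0.0151 * 71 = 1.0721
c*V^2 = 0.0002 * 5041 = 1.0082
R_per_t = 1.65 + 1.0721 + 1.0082 = 3.7303 N/t
R_total = 3.7303 * 69 = 257.39 N

257.39


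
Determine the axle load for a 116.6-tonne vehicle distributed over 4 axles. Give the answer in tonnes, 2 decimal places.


Load per axle = total weight / number of axles
Load = 116.6 / 4
Load = 29.15 tonnes

29.15


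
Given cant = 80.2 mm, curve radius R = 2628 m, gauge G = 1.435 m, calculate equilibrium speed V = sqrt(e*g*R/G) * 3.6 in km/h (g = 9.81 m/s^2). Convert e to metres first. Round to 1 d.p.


Convert cant: e = 80.2 mm = 0.0802 m
V_ms = sqrt(0.0802 * 9.81 * 2628 / 1.435)
V_ms = sqrt(1440.843579) = 37.9584 m/s
V = 37.9584 * 3.6 = 136.7 km/h

136.7


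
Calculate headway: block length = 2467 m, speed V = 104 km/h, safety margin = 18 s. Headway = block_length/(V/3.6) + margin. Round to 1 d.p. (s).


V = 104 / 3.6 = 28.8889 m/s
Block traversal time = 2467 / 28.8889 = 85.3962 s
Headway = 85.3962 + 18
Headway = 103.4 s

103.4


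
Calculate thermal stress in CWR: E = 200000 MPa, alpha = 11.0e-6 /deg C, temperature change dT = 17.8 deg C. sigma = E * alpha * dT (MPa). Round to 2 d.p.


sigma = E * alpha * dT
sigma = 200000 * 11.0e-6 * 17.8
sigma = 2.2 * 17.8
sigma = 39.16 MPa

39.16


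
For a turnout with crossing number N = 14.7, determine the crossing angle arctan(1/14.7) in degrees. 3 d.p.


1/N = 1/14.7 = 0.068027
angle = arctan(0.068027) = 0.067923 rad
angle = 0.067923 * 180/pi = 3.892 degrees

3.892


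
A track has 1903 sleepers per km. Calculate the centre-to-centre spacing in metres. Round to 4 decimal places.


Spacing = 1000 m / number of sleepers
Spacing = 1000 / 1903
Spacing = 0.5255 m

0.5255


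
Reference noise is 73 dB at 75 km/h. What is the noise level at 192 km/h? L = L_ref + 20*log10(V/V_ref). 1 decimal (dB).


V/V_ref = 192 / 75 = 2.56
log10(2.56) = 0.40824
20 * 0.40824 = 8.1648
L = 73 + 8.1648 = 81.2 dB

81.2


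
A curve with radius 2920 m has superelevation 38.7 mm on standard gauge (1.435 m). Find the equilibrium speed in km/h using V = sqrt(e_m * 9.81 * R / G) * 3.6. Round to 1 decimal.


Convert cant: e = 38.7 mm = 0.0387 m
V_ms = sqrt(0.0387 * 9.81 * 2920 / 1.435)
V_ms = sqrt(772.522118) = 27.7943 m/s
V = 27.7943 * 3.6 = 100.1 km/h

100.1


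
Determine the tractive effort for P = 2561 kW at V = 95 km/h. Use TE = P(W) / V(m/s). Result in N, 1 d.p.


Convert: P = 2561 kW = 2561000 W
V = 95 / 3.6 = 26.3889 m/s
TE = 2561000 / 26.3889
TE = 97048.4 N

97048.4


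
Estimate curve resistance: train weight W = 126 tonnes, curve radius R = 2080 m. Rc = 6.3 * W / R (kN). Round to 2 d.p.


Rc = 6.3 * W / R
Rc = 6.3 * 126 / 2080
Rc = 793.8 / 2080
Rc = 0.38 kN

0.38


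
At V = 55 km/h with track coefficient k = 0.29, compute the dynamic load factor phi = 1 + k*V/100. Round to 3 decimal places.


phi = 1 + k * V / 100
phi = 1 + 0.29 * 55 / 100
phi = 1 + 0.1595
phi = 1.160

1.160


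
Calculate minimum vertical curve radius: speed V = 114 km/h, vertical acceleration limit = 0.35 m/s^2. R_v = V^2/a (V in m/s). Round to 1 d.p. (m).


Convert speed: V = 114 / 3.6 = 31.6667 m/s
V^2 = 1002.7778 m^2/s^2
R_v = 1002.7778 / 0.35
R_v = 2865.1 m

2865.1


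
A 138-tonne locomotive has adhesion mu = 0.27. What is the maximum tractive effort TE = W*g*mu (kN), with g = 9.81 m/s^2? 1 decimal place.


TE_max = W * g * mu
TE_max = 138 * 9.81 * 0.27
TE_max = 1353.78 * 0.27
TE_max = 365.5 kN

365.5


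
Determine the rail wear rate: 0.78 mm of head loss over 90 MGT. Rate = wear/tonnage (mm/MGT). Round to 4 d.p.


Wear rate = total wear / cumulative tonnage
Rate = 0.78 / 90
Rate = 0.0087 mm/MGT

0.0087


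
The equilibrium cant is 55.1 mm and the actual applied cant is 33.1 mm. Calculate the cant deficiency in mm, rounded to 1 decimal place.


Cant deficiency = equilibrium cant - actual cant
CD = 55.1 - 33.1
CD = 22.0 mm

22.0


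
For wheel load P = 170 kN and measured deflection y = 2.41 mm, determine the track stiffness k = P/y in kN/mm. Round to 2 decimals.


Track stiffness k = P / y
k = 170 / 2.41
k = 70.54 kN/mm

70.54


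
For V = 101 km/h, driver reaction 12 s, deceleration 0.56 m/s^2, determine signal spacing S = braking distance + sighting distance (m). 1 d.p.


V = 101 / 3.6 = 28.0556 m/s
Braking distance = 28.0556^2 / (2*0.56) = 702.7805 m
Sighting distance = 28.0556 * 12 = 336.6667 m
S = 702.7805 + 336.6667 = 1039.4 m

1039.4


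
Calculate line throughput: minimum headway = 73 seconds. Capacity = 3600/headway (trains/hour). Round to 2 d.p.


Capacity = 3600 / headway
Capacity = 3600 / 73
Capacity = 49.32 trains/hour

49.32


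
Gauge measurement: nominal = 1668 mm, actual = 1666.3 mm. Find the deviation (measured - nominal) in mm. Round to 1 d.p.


Deviation = measured - nominal
Deviation = 1666.3 - 1668
Deviation = -1.7 mm

-1.7


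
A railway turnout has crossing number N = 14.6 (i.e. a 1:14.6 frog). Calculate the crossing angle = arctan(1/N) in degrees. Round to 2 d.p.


1/N = 1/14.6 = 0.068493
angle = arctan(0.068493) = 0.068386 rad
angle = 0.068386 * 180/pi = 3.92 degrees

3.92


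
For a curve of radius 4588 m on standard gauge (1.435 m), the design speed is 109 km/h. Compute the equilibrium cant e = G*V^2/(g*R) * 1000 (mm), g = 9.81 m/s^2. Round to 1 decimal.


Convert speed: V = 109 / 3.6 = 30.2778 m/s
Apply formula: e = 1.435 * 30.2778^2 / (9.81 * 4588)
e = 1.435 * 916.7438 / 45008.28
e = 0.029229 m = 29.2 mm

29.2


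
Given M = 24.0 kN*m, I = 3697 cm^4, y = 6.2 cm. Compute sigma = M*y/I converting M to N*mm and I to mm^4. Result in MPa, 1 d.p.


Convert units:
M = 24.0 kN*m = 24000000 N*mm
y = 6.2 cm = 62 mm
I = 3697 cm^4 = 36970000 mm^4
sigma = 24000000 * 62 / 36970000
sigma = 40.2 MPa

40.2


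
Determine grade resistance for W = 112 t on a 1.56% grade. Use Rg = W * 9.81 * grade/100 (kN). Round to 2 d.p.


Rg = W * 9.81 * grade / 100
Rg = 112 * 9.81 * 1.56 / 100
Rg = 1098.72 * 0.0156
Rg = 17.14 kN

17.14


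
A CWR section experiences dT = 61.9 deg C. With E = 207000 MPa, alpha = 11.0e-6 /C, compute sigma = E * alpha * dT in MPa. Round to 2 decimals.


sigma = E * alpha * dT
sigma = 207000 * 11.0e-6 * 61.9
sigma = 2.277 * 61.9
sigma = 140.95 MPa

140.95


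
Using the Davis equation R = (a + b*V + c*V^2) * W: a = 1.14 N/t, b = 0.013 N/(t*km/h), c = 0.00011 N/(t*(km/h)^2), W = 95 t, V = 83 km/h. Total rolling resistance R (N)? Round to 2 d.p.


b*V = 0.013 * 83 = 1.079
c*V^2 = 0.00011 * 6889 = 0.75779
R_per_t = 1.14 + 1.079 + 0.75779 = 2.97679 N/t
R_total = 2.97679 * 95 = 282.80 N

282.80


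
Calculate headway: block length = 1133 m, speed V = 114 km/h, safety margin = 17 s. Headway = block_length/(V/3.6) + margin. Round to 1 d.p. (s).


V = 114 / 3.6 = 31.6667 m/s
Block traversal time = 1133 / 31.6667 = 35.7789 s
Headway = 35.7789 + 17
Headway = 52.8 s

52.8


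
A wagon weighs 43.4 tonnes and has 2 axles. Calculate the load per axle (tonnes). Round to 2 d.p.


Load per axle = total weight / number of axles
Load = 43.4 / 2
Load = 21.70 tonnes

21.70


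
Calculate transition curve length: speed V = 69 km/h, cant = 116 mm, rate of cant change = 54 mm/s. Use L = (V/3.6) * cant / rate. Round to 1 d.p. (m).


Convert speed: V = 69 / 3.6 = 19.1667 m/s
L = 19.1667 * 116 / 54
L = 2223.3333 / 54
L = 41.2 m

41.2


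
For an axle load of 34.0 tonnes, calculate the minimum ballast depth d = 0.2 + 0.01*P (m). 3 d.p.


d = 0.2 + 0.01 * 34.0
d = 0.2 + 0.34
d = 0.540 m

0.540


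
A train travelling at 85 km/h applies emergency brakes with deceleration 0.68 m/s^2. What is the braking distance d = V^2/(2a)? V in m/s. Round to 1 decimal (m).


Convert speed: V = 85 / 3.6 = 23.6111 m/s
V^2 = 557.4846
d = 557.4846 / (2 * 0.68)
d = 557.4846 / 1.36
d = 409.9 m

409.9


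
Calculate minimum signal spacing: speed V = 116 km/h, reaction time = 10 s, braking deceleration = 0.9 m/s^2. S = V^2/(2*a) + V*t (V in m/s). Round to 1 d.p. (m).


V = 116 / 3.6 = 32.2222 m/s
Braking distance = 32.2222^2 / (2*0.9) = 576.8176 m
Sighting distance = 32.2222 * 10 = 322.2222 m
S = 576.8176 + 322.2222 = 899.0 m

899.0


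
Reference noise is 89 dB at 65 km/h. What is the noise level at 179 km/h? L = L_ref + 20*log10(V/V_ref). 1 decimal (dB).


V/V_ref = 179 / 65 = 2.753846
log10(2.753846) = 0.43994
20 * 0.43994 = 8.7988
L = 89 + 8.7988 = 97.8 dB

97.8


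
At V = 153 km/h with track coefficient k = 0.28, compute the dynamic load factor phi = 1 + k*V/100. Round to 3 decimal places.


phi = 1 + k * V / 100
phi = 1 + 0.28 * 153 / 100
phi = 1 + 0.4284
phi = 1.428

1.428


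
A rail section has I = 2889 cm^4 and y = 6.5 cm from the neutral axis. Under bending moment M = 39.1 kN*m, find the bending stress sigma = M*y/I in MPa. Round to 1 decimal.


Convert units:
M = 39.1 kN*m = 39100000 N*mm
y = 6.5 cm = 65 mm
I = 2889 cm^4 = 28890000 mm^4
sigma = 39100000 * 65 / 28890000
sigma = 88.0 MPa

88.0


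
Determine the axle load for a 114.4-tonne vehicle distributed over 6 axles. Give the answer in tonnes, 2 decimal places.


Load per axle = total weight / number of axles
Load = 114.4 / 6
Load = 19.07 tonnes

19.07


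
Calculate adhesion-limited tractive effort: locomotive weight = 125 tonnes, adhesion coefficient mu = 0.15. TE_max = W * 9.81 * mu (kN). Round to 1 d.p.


TE_max = W * g * mu
TE_max = 125 * 9.81 * 0.15
TE_max = 1226.25 * 0.15
TE_max = 183.9 kN

183.9


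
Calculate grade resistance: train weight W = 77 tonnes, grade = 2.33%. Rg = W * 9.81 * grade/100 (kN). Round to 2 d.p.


Rg = W * 9.81 * grade / 100
Rg = 77 * 9.81 * 2.33 / 100
Rg = 755.37 * 0.0233
Rg = 17.60 kN

17.60


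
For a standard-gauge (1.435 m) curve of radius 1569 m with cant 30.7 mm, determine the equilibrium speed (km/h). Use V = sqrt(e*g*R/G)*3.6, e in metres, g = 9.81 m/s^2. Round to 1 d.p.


Convert cant: e = 30.7 mm = 0.0307 m
V_ms = sqrt(0.0307 * 9.81 * 1569 / 1.435)
V_ms = sqrt(329.289911) = 18.1463 m/s
V = 18.1463 * 3.6 = 65.3 km/h

65.3


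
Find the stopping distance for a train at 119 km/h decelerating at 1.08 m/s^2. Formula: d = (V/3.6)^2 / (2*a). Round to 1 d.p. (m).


Convert speed: V = 119 / 3.6 = 33.0556 m/s
V^2 = 1092.6698
d = 1092.6698 / (2 * 1.08)
d = 1092.6698 / 2.16
d = 505.9 m

505.9


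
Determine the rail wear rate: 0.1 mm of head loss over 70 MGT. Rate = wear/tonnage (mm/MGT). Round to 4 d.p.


Wear rate = total wear / cumulative tonnage
Rate = 0.1 / 70
Rate = 0.0014 mm/MGT

0.0014


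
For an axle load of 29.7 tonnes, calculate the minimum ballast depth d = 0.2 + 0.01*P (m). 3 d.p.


d = 0.2 + 0.01 * 29.7
d = 0.2 + 0.297
d = 0.497 m

0.497


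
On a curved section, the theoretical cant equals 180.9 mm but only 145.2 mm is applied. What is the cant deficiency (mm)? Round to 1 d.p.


Cant deficiency = equilibrium cant - actual cant
CD = 180.9 - 145.2
CD = 35.7 mm

35.7


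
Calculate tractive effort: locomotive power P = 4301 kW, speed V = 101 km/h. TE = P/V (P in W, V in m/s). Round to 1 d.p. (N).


Convert: P = 4301 kW = 4301000 W
V = 101 / 3.6 = 28.0556 m/s
TE = 4301000 / 28.0556
TE = 153303.0 N

153303.0


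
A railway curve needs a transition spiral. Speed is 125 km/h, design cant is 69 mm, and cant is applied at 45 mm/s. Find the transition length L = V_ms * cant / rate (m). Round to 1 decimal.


Convert speed: V = 125 / 3.6 = 34.7222 m/s
L = 34.7222 * 69 / 45
L = 2395.8333 / 45
L = 53.2 m

53.2


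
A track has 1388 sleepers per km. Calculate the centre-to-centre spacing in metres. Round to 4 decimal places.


Spacing = 1000 m / number of sleepers
Spacing = 1000 / 1388
Spacing = 0.7205 m

0.7205


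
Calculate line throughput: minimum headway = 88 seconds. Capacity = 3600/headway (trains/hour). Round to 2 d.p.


Capacity = 3600 / headway
Capacity = 3600 / 88
Capacity = 40.91 trains/hour

40.91


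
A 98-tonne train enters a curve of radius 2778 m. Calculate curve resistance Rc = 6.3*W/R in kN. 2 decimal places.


Rc = 6.3 * W / R
Rc = 6.3 * 98 / 2778
Rc = 617.4 / 2778
Rc = 0.22 kN

0.22


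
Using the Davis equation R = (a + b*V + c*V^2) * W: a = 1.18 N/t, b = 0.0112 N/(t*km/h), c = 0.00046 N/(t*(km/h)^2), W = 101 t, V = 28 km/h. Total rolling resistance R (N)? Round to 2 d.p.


b*V = 0.0112 * 28 = 0.3136
c*V^2 = 0.00046 * 784 = 0.36064
R_per_t = 1.18 + 0.3136 + 0.36064 = 1.85424 N/t
R_total = 1.85424 * 101 = 187.28 N

187.28


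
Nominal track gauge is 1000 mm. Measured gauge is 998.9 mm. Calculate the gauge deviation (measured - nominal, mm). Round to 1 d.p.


Deviation = measured - nominal
Deviation = 998.9 - 1000
Deviation = -1.1 mm

-1.1


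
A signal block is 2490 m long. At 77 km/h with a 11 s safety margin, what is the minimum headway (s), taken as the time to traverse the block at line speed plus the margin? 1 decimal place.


V = 77 / 3.6 = 21.3889 m/s
Block traversal time = 2490 / 21.3889 = 116.4156 s
Headway = 116.4156 + 11
Headway = 127.4 s

127.4


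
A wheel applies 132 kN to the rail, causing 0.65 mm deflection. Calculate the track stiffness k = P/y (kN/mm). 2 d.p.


Track stiffness k = P / y
k = 132 / 0.65
k = 203.08 kN/mm

203.08


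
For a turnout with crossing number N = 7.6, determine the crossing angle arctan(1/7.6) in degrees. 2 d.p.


1/N = 1/7.6 = 0.131579
angle = arctan(0.131579) = 0.130827 rad
angle = 0.130827 * 180/pi = 7.50 degrees

7.50


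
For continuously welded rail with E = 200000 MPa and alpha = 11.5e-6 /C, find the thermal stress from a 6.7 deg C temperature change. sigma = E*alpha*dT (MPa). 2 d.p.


sigma = E * alpha * dT
sigma = 200000 * 11.5e-6 * 6.7
sigma = 2.3 * 6.7
sigma = 15.41 MPa

15.41


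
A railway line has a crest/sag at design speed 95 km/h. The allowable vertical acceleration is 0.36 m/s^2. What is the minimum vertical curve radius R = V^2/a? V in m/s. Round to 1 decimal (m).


Convert speed: V = 95 / 3.6 = 26.3889 m/s
V^2 = 696.3735 m^2/s^2
R_v = 696.3735 / 0.36
R_v = 1934.4 m

1934.4


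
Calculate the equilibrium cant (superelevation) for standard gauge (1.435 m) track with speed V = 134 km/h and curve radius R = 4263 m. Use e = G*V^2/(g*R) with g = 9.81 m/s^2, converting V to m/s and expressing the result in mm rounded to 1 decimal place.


Convert speed: V = 134 / 3.6 = 37.2222 m/s
Apply formula: e = 1.435 * 37.2222^2 / (9.81 * 4263)
e = 1.435 * 1385.4938 / 41820.03
e = 0.047541 m = 47.5 mm

47.5


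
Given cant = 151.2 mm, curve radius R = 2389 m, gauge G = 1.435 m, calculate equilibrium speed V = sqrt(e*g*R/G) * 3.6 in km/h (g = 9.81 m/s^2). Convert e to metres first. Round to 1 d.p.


Convert cant: e = 151.2 mm = 0.1512 m
V_ms = sqrt(0.1512 * 9.81 * 2389 / 1.435)
V_ms = sqrt(2469.363629) = 49.6927 m/s
V = 49.6927 * 3.6 = 178.9 km/h

178.9


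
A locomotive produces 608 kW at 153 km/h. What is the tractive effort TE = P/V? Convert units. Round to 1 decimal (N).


Convert: P = 608 kW = 608000 W
V = 153 / 3.6 = 42.5 m/s
TE = 608000 / 42.5
TE = 14305.9 N

14305.9


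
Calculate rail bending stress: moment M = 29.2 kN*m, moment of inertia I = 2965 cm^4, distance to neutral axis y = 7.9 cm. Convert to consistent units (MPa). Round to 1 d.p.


Convert units:
M = 29.2 kN*m = 29200000 N*mm
y = 7.9 cm = 79 mm
I = 2965 cm^4 = 29650000 mm^4
sigma = 29200000 * 79 / 29650000
sigma = 77.8 MPa

77.8


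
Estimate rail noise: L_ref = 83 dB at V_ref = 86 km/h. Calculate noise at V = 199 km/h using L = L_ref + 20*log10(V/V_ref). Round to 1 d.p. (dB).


V/V_ref = 199 / 86 = 2.313953
log10(2.313953) = 0.364355
20 * 0.364355 = 7.2871
L = 83 + 7.2871 = 90.3 dB

90.3


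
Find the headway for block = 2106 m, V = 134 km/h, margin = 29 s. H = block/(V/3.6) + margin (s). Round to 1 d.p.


V = 134 / 3.6 = 37.2222 m/s
Block traversal time = 2106 / 37.2222 = 56.5791 s
Headway = 56.5791 + 29
Headway = 85.6 s

85.6


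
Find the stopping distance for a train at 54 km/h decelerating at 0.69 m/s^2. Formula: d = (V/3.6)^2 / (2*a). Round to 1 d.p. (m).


Convert speed: V = 54 / 3.6 = 15.0 m/s
V^2 = 225.0
d = 225.0 / (2 * 0.69)
d = 225.0 / 1.38
d = 163.0 m

163.0


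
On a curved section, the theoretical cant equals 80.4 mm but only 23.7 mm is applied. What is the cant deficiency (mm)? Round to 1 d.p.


Cant deficiency = equilibrium cant - actual cant
CD = 80.4 - 23.7
CD = 56.7 mm

56.7


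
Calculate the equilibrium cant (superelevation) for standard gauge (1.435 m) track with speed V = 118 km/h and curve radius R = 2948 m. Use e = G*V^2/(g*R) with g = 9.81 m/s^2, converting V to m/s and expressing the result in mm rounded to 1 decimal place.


Convert speed: V = 118 / 3.6 = 32.7778 m/s
Apply formula: e = 1.435 * 32.7778^2 / (9.81 * 2948)
e = 1.435 * 1074.3827 / 28919.88
e = 0.053311 m = 53.3 mm

53.3


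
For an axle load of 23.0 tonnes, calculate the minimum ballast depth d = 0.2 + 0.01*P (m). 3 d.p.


d = 0.2 + 0.01 * 23.0
d = 0.2 + 0.23
d = 0.430 m

0.430


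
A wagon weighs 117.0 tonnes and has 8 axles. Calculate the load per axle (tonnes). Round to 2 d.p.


Load per axle = total weight / number of axles
Load = 117.0 / 8
Load = 14.63 tonnes

14.63


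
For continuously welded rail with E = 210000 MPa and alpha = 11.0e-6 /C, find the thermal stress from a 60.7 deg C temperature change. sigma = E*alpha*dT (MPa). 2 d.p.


sigma = E * alpha * dT
sigma = 210000 * 11.0e-6 * 60.7
sigma = 2.31 * 60.7
sigma = 140.22 MPa

140.22


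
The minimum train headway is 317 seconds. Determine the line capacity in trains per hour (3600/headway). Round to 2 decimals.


Capacity = 3600 / headway
Capacity = 3600 / 317
Capacity = 11.36 trains/hour

11.36


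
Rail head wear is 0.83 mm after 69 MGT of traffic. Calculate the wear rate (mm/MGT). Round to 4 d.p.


Wear rate = total wear / cumulative tonnage
Rate = 0.83 / 69
Rate = 0.0120 mm/MGT

0.0120


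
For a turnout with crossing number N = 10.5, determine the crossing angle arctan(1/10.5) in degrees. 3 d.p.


1/N = 1/10.5 = 0.095238
angle = arctan(0.095238) = 0.094952 rad
angle = 0.094952 * 180/pi = 5.440 degrees

5.440


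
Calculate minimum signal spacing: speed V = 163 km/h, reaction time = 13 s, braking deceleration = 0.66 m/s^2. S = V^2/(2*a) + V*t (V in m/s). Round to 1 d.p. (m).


V = 163 / 3.6 = 45.2778 m/s
Braking distance = 45.2778^2 / (2*0.66) = 1553.0888 m
Sighting distance = 45.2778 * 13 = 588.6111 m
S = 1553.0888 + 588.6111 = 2141.7 m

2141.7


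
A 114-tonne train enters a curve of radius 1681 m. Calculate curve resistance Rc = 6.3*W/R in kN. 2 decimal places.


Rc = 6.3 * W / R
Rc = 6.3 * 114 / 1681
Rc = 718.2 / 1681
Rc = 0.43 kN

0.43


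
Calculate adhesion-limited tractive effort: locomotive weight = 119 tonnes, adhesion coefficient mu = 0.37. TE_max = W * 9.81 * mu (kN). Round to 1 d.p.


TE_max = W * g * mu
TE_max = 119 * 9.81 * 0.37
TE_max = 1167.39 * 0.37
TE_max = 431.9 kN

431.9


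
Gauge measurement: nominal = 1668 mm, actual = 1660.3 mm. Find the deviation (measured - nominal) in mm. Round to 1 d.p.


Deviation = measured - nominal
Deviation = 1660.3 - 1668
Deviation = -7.7 mm

-7.7


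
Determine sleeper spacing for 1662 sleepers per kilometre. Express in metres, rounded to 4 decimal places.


Spacing = 1000 m / number of sleepers
Spacing = 1000 / 1662
Spacing = 0.6017 m

0.6017


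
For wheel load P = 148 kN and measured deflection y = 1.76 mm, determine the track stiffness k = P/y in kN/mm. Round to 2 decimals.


Track stiffness k = P / y
k = 148 / 1.76
k = 84.09 kN/mm

84.09


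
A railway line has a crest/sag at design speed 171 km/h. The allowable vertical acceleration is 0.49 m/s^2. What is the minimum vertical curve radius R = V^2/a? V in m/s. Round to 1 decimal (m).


Convert speed: V = 171 / 3.6 = 47.5 m/s
V^2 = 2256.25 m^2/s^2
R_v = 2256.25 / 0.49
R_v = 4604.6 m

4604.6


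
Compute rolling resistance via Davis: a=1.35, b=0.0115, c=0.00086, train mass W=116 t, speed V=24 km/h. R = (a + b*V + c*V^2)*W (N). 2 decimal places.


b*V = 0.0115 * 24 = 0.276
c*V^2 = 0.00086 * 576 = 0.49536
R_per_t = 1.35 + 0.276 + 0.49536 = 2.12136 N/t
R_total = 2.12136 * 116 = 246.08 N

246.08


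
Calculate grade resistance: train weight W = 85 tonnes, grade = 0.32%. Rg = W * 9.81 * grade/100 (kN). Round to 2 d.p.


Rg = W * 9.81 * grade / 100
Rg = 85 * 9.81 * 0.32 / 100
Rg = 833.85 * 0.0032
Rg = 2.67 kN

2.67


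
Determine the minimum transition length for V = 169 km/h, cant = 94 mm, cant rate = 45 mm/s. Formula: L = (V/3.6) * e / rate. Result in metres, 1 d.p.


Convert speed: V = 169 / 3.6 = 46.9444 m/s
L = 46.9444 * 94 / 45
L = 4412.7778 / 45
L = 98.1 m

98.1


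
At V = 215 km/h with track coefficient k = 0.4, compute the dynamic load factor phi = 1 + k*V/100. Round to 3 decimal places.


phi = 1 + k * V / 100
phi = 1 + 0.4 * 215 / 100
phi = 1 + 0.86
phi = 1.860

1.860


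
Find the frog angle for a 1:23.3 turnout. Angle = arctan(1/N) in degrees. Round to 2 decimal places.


1/N = 1/23.3 = 0.042918
angle = arctan(0.042918) = 0.042892 rad
angle = 0.042892 * 180/pi = 2.46 degrees

2.46


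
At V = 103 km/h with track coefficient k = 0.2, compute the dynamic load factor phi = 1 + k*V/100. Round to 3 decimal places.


phi = 1 + k * V / 100
phi = 1 + 0.2 * 103 / 100
phi = 1 + 0.206
phi = 1.206

1.206


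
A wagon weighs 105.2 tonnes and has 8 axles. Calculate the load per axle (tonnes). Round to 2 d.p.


Load per axle = total weight / number of axles
Load = 105.2 / 8
Load = 13.15 tonnes

13.15


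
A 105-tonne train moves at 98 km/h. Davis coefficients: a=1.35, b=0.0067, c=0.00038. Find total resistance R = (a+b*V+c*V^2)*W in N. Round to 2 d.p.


b*V = 0.0067 * 98 = 0.6566
c*V^2 = 0.00038 * 9604 = 3.64952
R_per_t = 1.35 + 0.6566 + 3.64952 = 5.65612 N/t
R_total = 5.65612 * 105 = 593.89 N

593.89


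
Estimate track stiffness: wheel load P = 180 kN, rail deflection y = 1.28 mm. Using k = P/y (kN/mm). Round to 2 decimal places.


Track stiffness k = P / y
k = 180 / 1.28
k = 140.63 kN/mm

140.63


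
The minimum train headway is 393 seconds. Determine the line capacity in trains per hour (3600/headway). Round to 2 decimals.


Capacity = 3600 / headway
Capacity = 3600 / 393
Capacity = 9.16 trains/hour

9.16
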